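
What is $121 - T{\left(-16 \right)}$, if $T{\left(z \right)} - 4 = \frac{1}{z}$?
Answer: $\frac{1873}{16} \approx 117.06$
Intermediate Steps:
$T{\left(z \right)} = 4 + \frac{1}{z}$
$121 - T{\left(-16 \right)} = 121 - \left(4 + \frac{1}{-16}\right) = 121 - \left(4 - \frac{1}{16}\right) = 121 - \frac{63}{16} = \frac{1873}{16}$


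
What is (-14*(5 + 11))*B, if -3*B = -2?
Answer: -448/3 ≈ -149.33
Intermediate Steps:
B = 2/3 (B = -1/3*(-2) = 2/3 ≈ 0.66667)
(-14*(5 + 11))*B = -14*(5 + 11)*(2/3) = -14*16*(2/3) = -224*2/3 = -448/3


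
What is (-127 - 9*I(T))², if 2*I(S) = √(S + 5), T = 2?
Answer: 65083/4 + 1143*√7 ≈ 19295.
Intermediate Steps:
I(S) = √(5 + S)/2 (I(S) = √(S + 5)/2 = √(5 + S)/2)
(-127 - 9*I(T))² = (-127 - 9*√(5 + 2)/2)² = (-127 - 9*√7/2)²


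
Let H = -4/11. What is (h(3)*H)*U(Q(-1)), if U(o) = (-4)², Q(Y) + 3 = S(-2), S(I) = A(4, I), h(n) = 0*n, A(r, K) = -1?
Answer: 0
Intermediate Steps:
h(n) = 0
S(I) = -1
H = -4/11 (H = -4*1/11 = -4/11 ≈ -0.36364)
Q(Y) = -4 (Q(Y) = -3 - 1 = -4)
U(o) = 16
(h(3)*H)*U(Q(-1)) = (0*(-4/11))*16 = 0*16 = 0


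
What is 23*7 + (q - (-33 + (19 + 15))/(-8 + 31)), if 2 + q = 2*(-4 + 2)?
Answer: 3564/23 ≈ 154.96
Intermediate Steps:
q = -6 (q = -2 + 2*(-4 + 2) = -2 + 2*(-2) = -2 - 4 = -6)
23*7 + (q - (-33 + (19 + 15))/(-8 + 31)) = 23*7 + (-6 - (-33 + (19 + 15))/(-8 + 31)) = 161 + (-6 - (-33 + 34)/23) = 161 + (-6 - 1/23) = 161 - 139/23 = 3564/23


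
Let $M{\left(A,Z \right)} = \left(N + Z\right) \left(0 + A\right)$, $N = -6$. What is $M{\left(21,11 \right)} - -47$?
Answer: $152$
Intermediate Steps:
$M{\left(A,Z \right)} = A \left(-6 + Z\right)$ ($M{\left(A,Z \right)} = \left(-6 + Z\right) \left(0 + A\right) = \left(-6 + Z\right) A = A \left(-6 + Z\right)$)
$M{\left(21,11 \right)} - -47 = 21 \left(-6 + 11\right) - -47 = 21 \cdot 5 + 47 = 105 + 47 = 152$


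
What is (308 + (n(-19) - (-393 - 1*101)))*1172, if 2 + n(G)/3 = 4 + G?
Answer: 880172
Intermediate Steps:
n(G) = 6 + 3*G (n(G) = -6 + 3*(4 + G) = -6 + (12 + 3*G) = 6 + 3*G)
(308 + (n(-19) - (-393 - 1*101)))*1172 = (308 + ((6 + 3*(-19)) - (-393 - 1*101)))*1172 = (308 + ((6 - 57) - (-393 - 101)))*1172 = (308 + (-51 - 1*(-494)))*1172 = (308 + (-51 + 494))*1172 = (308 + 443)*1172 = 751*1172 = 880172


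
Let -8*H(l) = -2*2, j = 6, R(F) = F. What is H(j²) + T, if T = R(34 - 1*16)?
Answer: 37/2 ≈ 18.500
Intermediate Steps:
T = 18 (T = 34 - 1*16 = 34 - 16 = 18)
H(l) = ½ (H(l) = -(-1)*2/4 = -⅛*(-4) = ½)
H(j²) + T = ½ + 18 = 37/2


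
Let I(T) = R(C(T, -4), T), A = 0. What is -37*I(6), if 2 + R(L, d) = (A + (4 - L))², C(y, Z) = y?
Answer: -74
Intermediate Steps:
R(L, d) = -2 + (4 - L)² (R(L, d) = -2 + (0 + (4 - L))² = -2 + (4 - L)²)
I(T) = -2 + (4 - T)²
-37*I(6) = -37*(-2 + (4 - 1*6)²) = -37*(-2 + (4 - 6)²) = -37*(-2 + (-2)²) = -37*(-2 + 4) = -37*2 = -74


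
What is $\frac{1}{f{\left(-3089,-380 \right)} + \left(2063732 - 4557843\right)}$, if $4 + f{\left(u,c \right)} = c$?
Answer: $- \frac{1}{2494495} \approx -4.0088 \cdot 10^{-7}$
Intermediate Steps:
$f{\left(u,c \right)} = -4 + c$
$\frac{1}{f{\left(-3089,-380 \right)} + \left(2063732 - 4557843\right)} = \frac{1}{\left(-4 - 380\right) + \left(2063732 - 4557843\right)} = \frac{1}{-384 - 2494111} = \frac{1}{-2494495} = - \frac{1}{2494495}$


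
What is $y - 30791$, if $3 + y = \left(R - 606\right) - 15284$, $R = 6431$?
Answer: $-40253$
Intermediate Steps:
$y = -9462$ ($y = -3 + \left(\left(6431 - 606\right) - 15284\right) = -3 + \left(5825 - 15284\right) = -3 - 9459 = -9462$)
$y - 30791 = -9462 - 30791 = -40253$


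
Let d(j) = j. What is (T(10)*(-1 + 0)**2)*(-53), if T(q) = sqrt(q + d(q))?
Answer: -106*sqrt(5) ≈ -237.02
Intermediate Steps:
T(q) = sqrt(2)*sqrt(q) (T(q) = sqrt(q + q) = sqrt(2*q) = sqrt(2)*sqrt(q))
(T(10)*(-1 + 0)**2)*(-53) = ((sqrt(2)*sqrt(10))*(-1 + 0)**2)*(-53) = ((2*sqrt(5))*(-1)**2)*(-53) = ((2*sqrt(5))*1)*(-53) = (2*sqrt(5))*(-53) = -106*sqrt(5)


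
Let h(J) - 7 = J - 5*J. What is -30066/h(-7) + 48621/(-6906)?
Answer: -69779177/80570 ≈ -866.07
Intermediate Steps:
h(J) = 7 - 4*J (h(J) = 7 + (J - 5*J) = 7 - 4*J)
-30066/h(-7) + 48621/(-6906) = -30066/(7 - 4*(-7)) + 48621/(-6906) = -30066/(7 + 28) + 48621*(-1/6906) = -30066/35 - 16207/2302 = -69779177/80570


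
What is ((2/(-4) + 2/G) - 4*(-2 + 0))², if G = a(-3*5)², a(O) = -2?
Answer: 64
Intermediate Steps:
G = 4 (G = (-2)² = 4)
((2/(-4) + 2/G) - 4*(-2 + 0))² = ((2/(-4) + 2/4) - 4*(-2 + 0))² = ((2*(-¼) + 2*(¼)) - 4*(-2))² = ((-½ + ½) + 8)² = (0 + 8)² = 8² = 64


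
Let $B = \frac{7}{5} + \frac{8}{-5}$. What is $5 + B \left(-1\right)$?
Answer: $\frac{26}{5} \approx 5.2$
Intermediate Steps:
$B = - \frac{1}{5}$ ($B = 7 \cdot \frac{1}{5} + 8 \left(- \frac{1}{5}\right) = \frac{7}{5} - \frac{8}{5} = - \frac{1}{5} \approx -0.2$)
$5 + B \left(-1\right) = 5 - - \frac{1}{5} = 5 + \frac{1}{5} = \frac{26}{5}$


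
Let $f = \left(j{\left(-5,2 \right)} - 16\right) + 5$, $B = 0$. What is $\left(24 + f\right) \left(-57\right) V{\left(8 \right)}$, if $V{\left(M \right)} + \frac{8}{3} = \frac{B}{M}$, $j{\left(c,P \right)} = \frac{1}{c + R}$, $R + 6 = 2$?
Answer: $\frac{17632}{9} \approx 1959.1$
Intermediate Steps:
$R = -4$ ($R = -6 + 2 = -4$)
$j{\left(c,P \right)} = \frac{1}{-4 + c}$ ($j{\left(c,P \right)} = \frac{1}{c - 4} = \frac{1}{-4 + c}$)
$f = - \frac{100}{9}$ ($f = \left(\frac{1}{-4 - 5} - 16\right) + 5 = \left(\frac{1}{-9} - 16\right) + 5 = \left(- \frac{1}{9} - 16\right) + 5 = - \frac{145}{9} + 5 = - \frac{100}{9} \approx -11.111$)
$V{\left(M \right)} = - \frac{8}{3}$ ($V{\left(M \right)} = - \frac{8}{3} + \frac{0}{M} = - \frac{8}{3} + 0 = - \frac{8}{3}$)
$\left(24 + f\right) \left(-57\right) V{\left(8 \right)} = \left(24 - \frac{100}{9}\right) \left(-57\right) \left(- \frac{8}{3}\right) = \frac{116}{9} \left(-57\right) \left(- \frac{8}{3}\right) = \left(- \frac{2204}{3}\right) \left(- \frac{8}{3}\right) = \frac{17632}{9}$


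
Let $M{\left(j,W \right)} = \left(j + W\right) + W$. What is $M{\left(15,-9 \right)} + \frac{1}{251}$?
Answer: $- \frac{752}{251} \approx -2.996$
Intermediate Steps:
$M{\left(j,W \right)} = j + 2 W$ ($M{\left(j,W \right)} = \left(W + j\right) + W = j + 2 W$)
$M{\left(15,-9 \right)} + \frac{1}{251} = \left(15 + 2 \left(-9\right)\right) + \frac{1}{251} = \left(15 - 18\right) + \frac{1}{251} = -3 + \frac{1}{251} = - \frac{752}{251}$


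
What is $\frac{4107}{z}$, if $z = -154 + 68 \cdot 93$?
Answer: $\frac{4107}{6170} \approx 0.66564$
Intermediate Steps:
$z = 6170$ ($z = -154 + 6324 = 6170$)
$\frac{4107}{z} = \frac{4107}{6170}$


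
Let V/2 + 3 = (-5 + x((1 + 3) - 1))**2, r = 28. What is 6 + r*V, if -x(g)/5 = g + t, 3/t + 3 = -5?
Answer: 145879/8 ≈ 18235.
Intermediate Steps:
t = -3/8 (t = 3/(-3 - 5) = 3/(-8) = 3*(-1/8) = -3/8 ≈ -0.37500)
x(g) = 15/8 - 5*g (x(g) = -5*(g - 3/8) = -5*(-3/8 + g) = 15/8 - 5*g)
V = 20833/32 (V = -6 + 2*(-5 + (15/8 - 5*((1 + 3) - 1)))**2 = -6 + 2*(-5 + (15/8 - 5*(4 - 1)))**2 = -6 + 2*(-5 + (15/8 - 5*3))**2 = -6 + 2*(-5 + (15/8 - 15))**2 = -6 + 2*(-5 - 105/8)**2 = -6 + 2*(-145/8)**2 = -6 + 2*(21025/64) = -6 + 21025/32 = 20833/32 ≈ 651.03)
6 + r*V = 6 + 28*(20833/32) = 6 + 145831/8 = 145879/8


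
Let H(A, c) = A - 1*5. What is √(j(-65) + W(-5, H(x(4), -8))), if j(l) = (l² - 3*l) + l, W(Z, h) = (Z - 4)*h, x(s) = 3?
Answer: √4373 ≈ 66.129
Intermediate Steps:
H(A, c) = -5 + A (H(A, c) = A - 5 = -5 + A)
W(Z, h) = h*(-4 + Z) (W(Z, h) = (-4 + Z)*h = h*(-4 + Z))
j(l) = l² - 2*l
√(j(-65) + W(-5, H(x(4), -8))) = √(-65*(-2 - 65) + (-5 + 3)*(-4 - 5)) = √(-65*(-67) - 2*(-9)) = √(4355 + 18) = √4373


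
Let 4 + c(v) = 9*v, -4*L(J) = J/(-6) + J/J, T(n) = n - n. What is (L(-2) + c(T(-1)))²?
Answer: 169/9 ≈ 18.778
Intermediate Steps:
T(n) = 0
L(J) = -¼ + J/24 (L(J) = -(J/(-6) + J/J)/4 = -(J*(-⅙) + 1)/4 = -(-J/6 + 1)/4 = -(1 - J/6)/4 = -¼ + J/24)
c(v) = -4 + 9*v
(L(-2) + c(T(-1)))² = ((-¼ + (1/24)*(-2)) + (-4 + 9*0))² = ((-¼ - 1/12) + (-4 + 0))² = (-⅓ - 4)² = (-13/3)² = 169/9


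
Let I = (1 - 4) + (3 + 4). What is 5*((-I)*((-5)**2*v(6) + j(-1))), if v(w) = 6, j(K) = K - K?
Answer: -3000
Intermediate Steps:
j(K) = 0
I = 4 (I = -3 + 7 = 4)
5*((-I)*((-5)**2*v(6) + j(-1))) = 5*((-1*4)*((-5)**2*6 + 0)) = 5*(-4*(25*6 + 0)) = 5*(-4*(150 + 0)) = 5*(-4*150) = 5*(-600) = -3000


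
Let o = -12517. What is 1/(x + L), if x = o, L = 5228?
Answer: -1/7289 ≈ -0.00013719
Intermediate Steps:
x = -12517
1/(x + L) = 1/(-12517 + 5228) = 1/(-7289) = -1/7289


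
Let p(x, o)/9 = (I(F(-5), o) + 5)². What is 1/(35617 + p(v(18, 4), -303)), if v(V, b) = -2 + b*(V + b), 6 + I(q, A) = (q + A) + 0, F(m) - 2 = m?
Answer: 1/883858 ≈ 1.1314e-6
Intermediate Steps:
F(m) = 2 + m
I(q, A) = -6 + A + q (I(q, A) = -6 + ((q + A) + 0) = -6 + ((A + q) + 0) = -6 + (A + q) = -6 + A + q)
p(x, o) = 9*(-4 + o)² (p(x, o) = 9*((-6 + o + (2 - 5)) + 5)² = 9*((-6 + o - 3) + 5)² = 9*((-9 + o) + 5)² = 9*(-4 + o)²)
1/(35617 + p(v(18, 4), -303)) = 1/(35617 + 9*(-4 - 303)²) = 1/(35617 + 9*(-307)²) = 1/(35617 + 9*94249) = 1/(35617 + 848241) = 1/883858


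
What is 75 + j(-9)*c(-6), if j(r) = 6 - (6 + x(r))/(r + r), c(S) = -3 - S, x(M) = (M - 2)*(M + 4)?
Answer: 619/6 ≈ 103.17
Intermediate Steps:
x(M) = (-2 + M)*(4 + M)
j(r) = 6 - (-2 + r² + 2*r)/(2*r) (j(r) = 6 - (6 + (-8 + r² + 2*r))/(r + r) = 6 - (-2 + r² + 2*r)/(2*r))
75 + j(-9)*c(-6) = 75 + (5 + 1/(-9) - ½*(-9))*(-3 - 1*(-6)) = 75 + (5 - ⅑ + 9/2)*(-3 + 6) = 75 + (169/18)*3 = 75 + 169/6 = 619/6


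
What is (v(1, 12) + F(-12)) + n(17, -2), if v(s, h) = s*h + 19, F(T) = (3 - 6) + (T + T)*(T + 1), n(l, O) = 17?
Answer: 309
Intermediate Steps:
F(T) = -3 + 2*T*(1 + T) (F(T) = -3 + (2*T)*(1 + T) = -3 + 2*T*(1 + T))
v(s, h) = 19 + h*s (v(s, h) = h*s + 19 = 19 + h*s)
(v(1, 12) + F(-12)) + n(17, -2) = ((19 + 12*1) + (-3 + 2*(-12) + 2*(-12)²)) + 17 = ((19 + 12) + (-3 - 24 + 2*144)) + 17 = (31 + (-3 - 24 + 288)) + 17 = (31 + 261) + 17 = 292 + 17 = 309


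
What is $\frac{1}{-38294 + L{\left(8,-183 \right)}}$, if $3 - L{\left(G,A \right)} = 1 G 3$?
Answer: $- \frac{1}{38315} \approx -2.6099 \cdot 10^{-5}$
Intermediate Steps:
$L{\left(G,A \right)} = 3 - 3 G$ ($L{\left(G,A \right)} = 3 - 1 G 3 = 3 - G 3 = 3 - 3 G$)
$\frac{1}{-38294 + L{\left(8,-183 \right)}} = \frac{1}{-38294 + \left(3 - 24\right)} = \frac{1}{-38294 - 21} = \frac{1}{-38315} = - \frac{1}{38315}$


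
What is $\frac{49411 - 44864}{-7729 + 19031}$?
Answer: $\frac{4547}{11302} \approx 0.40232$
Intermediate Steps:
$\frac{49411 - 44864}{-7729 + 19031} = \frac{4547}{11302}$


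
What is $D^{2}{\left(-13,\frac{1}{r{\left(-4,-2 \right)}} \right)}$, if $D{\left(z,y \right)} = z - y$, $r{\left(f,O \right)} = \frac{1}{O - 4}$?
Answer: $49$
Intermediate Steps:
$r{\left(f,O \right)} = \frac{1}{-4 + O}$
$D^{2}{\left(-13,\frac{1}{r{\left(-4,-2 \right)}} \right)} = \left(-13 - \frac{1}{\frac{1}{-4 - 2}}\right)^{2} = \left(-13 - \frac{1}{\frac{1}{-6}}\right)^{2} = \left(-13 - \frac{1}{- \frac{1}{6}}\right)^{2} = \left(-13 - -6\right)^{2} = \left(-13 + 6\right)^{2} = \left(-7\right)^{2} = 49$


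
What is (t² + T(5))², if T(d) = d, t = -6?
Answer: 1681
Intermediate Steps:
(t² + T(5))² = ((-6)² + 5)² = (36 + 5)² = 41² = 1681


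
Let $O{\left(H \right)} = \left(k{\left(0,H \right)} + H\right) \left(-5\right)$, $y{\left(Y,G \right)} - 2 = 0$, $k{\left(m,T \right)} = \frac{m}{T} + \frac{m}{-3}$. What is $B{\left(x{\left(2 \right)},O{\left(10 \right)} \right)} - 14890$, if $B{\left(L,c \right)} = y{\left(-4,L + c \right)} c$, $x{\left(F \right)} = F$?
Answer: $-14990$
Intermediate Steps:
$k{\left(m,T \right)} = - \frac{m}{3} + \frac{m}{T}$ ($k{\left(m,T \right)} = \frac{m}{T} + m \left(- \frac{1}{3}\right) = \frac{m}{T} - \frac{m}{3} = - \frac{m}{3} + \frac{m}{T}$)
$y{\left(Y,G \right)} = 2$ ($y{\left(Y,G \right)} = 2 + 0 = 2$)
$O{\left(H \right)} = - 5 H$ ($O{\left(H \right)} = \left(\left(\left(- \frac{1}{3}\right) 0 + \frac{0}{H}\right) + H\right) \left(-5\right) = \left(\left(0 + 0\right) + H\right) \left(-5\right) = \left(0 + H\right) \left(-5\right) = H \left(-5\right) = - 5 H$)
$B{\left(L,c \right)} = 2 c$
$B{\left(x{\left(2 \right)},O{\left(10 \right)} \right)} - 14890 = 2 \left(\left(-5\right) 10\right) - 14890 = 2 \left(-50\right) - 14890 = -100 - 14890 = -14990$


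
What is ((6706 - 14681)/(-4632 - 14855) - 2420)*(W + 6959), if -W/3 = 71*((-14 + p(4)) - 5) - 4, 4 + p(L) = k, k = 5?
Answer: -509461854825/19487 ≈ -2.6144e+7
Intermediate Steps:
p(L) = 1 (p(L) = -4 + 5 = 1)
W = 3846 (W = -3*(71*((-14 + 1) - 5) - 4) = -3*(71*(-13 - 5) - 4) = -3*(71*(-18) - 4) = -3*(-1278 - 4) = -3*(-1282) = 3846)
((6706 - 14681)/(-4632 - 14855) - 2420)*(W + 6959) = ((6706 - 14681)/(-4632 - 14855) - 2420)*(3846 + 6959) = (-7975/(-19487) - 2420)*10805 = (-7975*(-1/19487) - 2420)*10805 = (7975/19487 - 2420)*10805 = -47150565/19487*10805 = -509461854825/19487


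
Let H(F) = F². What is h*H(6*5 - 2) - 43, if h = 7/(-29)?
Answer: -6735/29 ≈ -232.24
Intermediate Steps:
h = -7/29 (h = 7*(-1/29) = -7/29 ≈ -0.24138)
h*H(6*5 - 2) - 43 = -7*(6*5 - 2)²/29 - 43 = -7*(30 - 2)²/29 - 43 = -7/29*28² - 43 = -7/29*784 - 43 = -5488/29 - 43 = -6735/29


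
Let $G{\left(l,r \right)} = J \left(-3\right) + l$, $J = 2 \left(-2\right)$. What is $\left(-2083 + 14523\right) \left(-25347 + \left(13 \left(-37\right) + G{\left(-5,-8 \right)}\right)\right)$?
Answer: $-321213240$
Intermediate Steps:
$J = -4$
$G{\left(l,r \right)} = 12 + l$ ($G{\left(l,r \right)} = \left(-4\right) \left(-3\right) + l = 12 + l$)
$\left(-2083 + 14523\right) \left(-25347 + \left(13 \left(-37\right) + G{\left(-5,-8 \right)}\right)\right) = \left(-2083 + 14523\right) \left(-25347 + \left(13 \left(-37\right) + \left(12 - 5\right)\right)\right) = 12440 \left(-25347 + \left(-481 + 7\right)\right) = 12440 \left(-25347 - 474\right) = 12440 \left(-25821\right) = -321213240$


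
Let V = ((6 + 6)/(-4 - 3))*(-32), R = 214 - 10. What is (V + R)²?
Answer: 3283344/49 ≈ 67007.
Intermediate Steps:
R = 204
V = 384/7 (V = (12/(-7))*(-32) = (12*(-⅐))*(-32) = -12/7*(-32) = 384/7 ≈ 54.857)
(V + R)² = (384/7 + 204)² = (1812/7)² = 3283344/49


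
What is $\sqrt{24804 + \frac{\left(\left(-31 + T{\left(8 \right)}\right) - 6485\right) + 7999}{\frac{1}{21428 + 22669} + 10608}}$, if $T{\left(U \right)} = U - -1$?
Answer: $\frac{2 \sqrt{1356904576335683207166}}{467780977} \approx 157.49$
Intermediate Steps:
$T{\left(U \right)} = 1 + U$ ($T{\left(U \right)} = U + 1 = 1 + U$)
$\sqrt{24804 + \frac{\left(\left(-31 + T{\left(8 \right)}\right) - 6485\right) + 7999}{\frac{1}{21428 + 22669} + 10608}} = \sqrt{24804 + \frac{\left(\left(-31 + \left(1 + 8\right)\right) - 6485\right) + 7999}{\frac{1}{21428 + 22669} + 10608}} = \sqrt{24804 + \frac{\left(\left(-31 + 9\right) - 6485\right) + 7999}{\frac{1}{44097} + 10608}} = \sqrt{24804 + \frac{\left(-22 - 6485\right) + 7999}{\frac{1}{44097} + 10608}} = \sqrt{24804 + \frac{-6507 + 7999}{\frac{467780977}{44097}}} = \sqrt{24804 + 1492 \cdot \frac{44097}{467780977}} = \sqrt{24804 + \frac{65792724}{467780977}} = \sqrt{\frac{11602905146232}{467780977}} = \frac{2 \sqrt{1356904576335683207166}}{467780977}$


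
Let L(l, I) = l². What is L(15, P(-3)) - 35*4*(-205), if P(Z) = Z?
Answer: 28925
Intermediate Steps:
L(15, P(-3)) - 35*4*(-205) = 15² - 35*4*(-205) = 225 - 140*(-205) = 225 + 28700 = 28925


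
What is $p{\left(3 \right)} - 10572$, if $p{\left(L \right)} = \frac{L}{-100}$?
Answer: $- \frac{1057203}{100} \approx -10572.0$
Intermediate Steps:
$p{\left(L \right)} = - \frac{L}{100}$ ($p{\left(L \right)} = L \left(- \frac{1}{100}\right) = - \frac{L}{100}$)
$p{\left(3 \right)} - 10572 = \left(- \frac{1}{100}\right) 3 - 10572 = - \frac{3}{100} - 10572 = - \frac{1057203}{100}$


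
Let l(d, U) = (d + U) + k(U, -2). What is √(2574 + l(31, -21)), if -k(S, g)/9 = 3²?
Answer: √2503 ≈ 50.030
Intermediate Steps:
k(S, g) = -81 (k(S, g) = -9*3² = -9*9 = -81)
l(d, U) = -81 + U + d (l(d, U) = (d + U) - 81 = (U + d) - 81 = -81 + U + d)
√(2574 + l(31, -21)) = √(2574 + (-81 - 21 + 31)) = √(2574 - 71) = √2503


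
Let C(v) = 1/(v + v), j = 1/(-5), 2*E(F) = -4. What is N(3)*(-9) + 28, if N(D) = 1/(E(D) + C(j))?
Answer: 30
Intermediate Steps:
E(F) = -2 (E(F) = (½)*(-4) = -2)
j = -⅕ ≈ -0.20000
C(v) = 1/(2*v)
N(D) = -2/9 (N(D) = 1/(-2 + 1/(2*(-⅕))) = 1/(-2 + (½)*(-5)) = 1/(-2 - 5/2) = 1/(-9/2) = -2/9)
N(3)*(-9) + 28 = -2/9*(-9) + 28 = 2 + 28 = 30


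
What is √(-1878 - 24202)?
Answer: 4*I*√1630 ≈ 161.49*I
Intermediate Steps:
√(-1878 - 24202) = √(-26080) = 4*I*√1630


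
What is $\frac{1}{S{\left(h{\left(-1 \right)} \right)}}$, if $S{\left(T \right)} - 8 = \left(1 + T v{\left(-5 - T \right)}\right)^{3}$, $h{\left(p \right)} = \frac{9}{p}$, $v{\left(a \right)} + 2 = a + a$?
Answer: $- \frac{1}{148869} \approx -6.7173 \cdot 10^{-6}$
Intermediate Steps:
$v{\left(a \right)} = -2 + 2 a$ ($v{\left(a \right)} = -2 + \left(a + a\right) = -2 + 2 a$)
$S{\left(T \right)} = 8 + \left(1 + T \left(-12 - 2 T\right)\right)^{3}$ ($S{\left(T \right)} = 8 + \left(1 + T \left(-2 + 2 \left(-5 - T\right)\right)\right)^{3} = 8 + \left(1 + T \left(-2 - \left(10 + 2 T\right)\right)\right)^{3} = 8 + \left(1 + T \left(-12 - 2 T\right)\right)^{3}$)
$\frac{1}{S{\left(h{\left(-1 \right)} \right)}} = \frac{1}{8 - \left(-1 + 2 \frac{9}{-1} \left(6 + \frac{9}{-1}\right)\right)^{3}} = \frac{1}{8 - \left(-1 + 2 \cdot 9 \left(-1\right) \left(6 + 9 \left(-1\right)\right)\right)^{3}} = \frac{1}{8 - \left(-1 + 2 \left(-9\right) \left(6 - 9\right)\right)^{3}} = \frac{1}{8 - \left(-1 + 2 \left(-9\right) \left(-3\right)\right)^{3}} = \frac{1}{8 - \left(-1 + 54\right)^{3}} = \frac{1}{8 - 53^{3}} = \frac{1}{8 - 148877} = \frac{1}{-148869} = - \frac{1}{148869}$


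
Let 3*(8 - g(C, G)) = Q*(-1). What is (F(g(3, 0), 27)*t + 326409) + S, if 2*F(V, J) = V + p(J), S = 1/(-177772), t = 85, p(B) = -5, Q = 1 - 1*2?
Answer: 174139584721/533316 ≈ 3.2652e+5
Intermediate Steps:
Q = -1 (Q = 1 - 2 = -1)
g(C, G) = 23/3 (g(C, G) = 8 - (-1)*(-1)/3 = 8 - ⅓*1 = 8 - ⅓ = 23/3)
S = -1/177772 ≈ -5.6252e-6
F(V, J) = -5/2 + V/2 (F(V, J) = (V - 5)/2 = (-5 + V)/2 = -5/2 + V/2)
(F(g(3, 0), 27)*t + 326409) + S = ((-5/2 + (½)*(23/3))*85 + 326409) - 1/177772 = ((-5/2 + 23/6)*85 + 326409) - 1/177772 = ((4/3)*85 + 326409) - 1/177772 = (340/3 + 326409) - 1/177772 = 979567/3 - 1/177772 = 174139584721/533316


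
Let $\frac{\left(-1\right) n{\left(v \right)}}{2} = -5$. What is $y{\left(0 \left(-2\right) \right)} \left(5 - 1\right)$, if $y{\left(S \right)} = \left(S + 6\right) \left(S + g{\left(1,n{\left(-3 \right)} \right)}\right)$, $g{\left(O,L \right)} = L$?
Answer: $240$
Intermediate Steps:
$n{\left(v \right)} = 10$ ($n{\left(v \right)} = \left(-2\right) \left(-5\right) = 10$)
$y{\left(S \right)} = \left(6 + S\right) \left(10 + S\right)$ ($y{\left(S \right)} = \left(S + 6\right) \left(S + 10\right) = \left(6 + S\right) \left(10 + S\right)$)
$y{\left(0 \left(-2\right) \right)} \left(5 - 1\right) = \left(60 + \left(0 \left(-2\right)\right)^{2} + 16 \cdot 0 \left(-2\right)\right) \left(5 - 1\right) = \left(60 + 0^{2} + 16 \cdot 0\right) 4 = \left(60 + 0 + 0\right) 4 = 60 \cdot 4 = 240$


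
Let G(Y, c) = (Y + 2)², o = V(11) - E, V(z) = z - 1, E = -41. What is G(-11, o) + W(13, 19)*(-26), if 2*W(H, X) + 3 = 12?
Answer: -36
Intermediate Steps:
W(H, X) = 9/2 (W(H, X) = -3/2 + (½)*12 = -3/2 + 6 = 9/2)
V(z) = -1 + z
o = 51 (o = (-1 + 11) - 1*(-41) = 10 + 41 = 51)
G(Y, c) = (2 + Y)²
G(-11, o) + W(13, 19)*(-26) = (2 - 11)² + (9/2)*(-26) = (-9)² - 117 = 81 - 117 = -36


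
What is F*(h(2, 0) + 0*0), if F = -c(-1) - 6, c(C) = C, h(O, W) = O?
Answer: -10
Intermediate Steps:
F = -5 (F = -1*(-1) - 6 = 1 - 6 = -5)
F*(h(2, 0) + 0*0) = -5*(2 + 0*0) = -5*(2 + 0) = -5*2 = -10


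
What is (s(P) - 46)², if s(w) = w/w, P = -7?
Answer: 2025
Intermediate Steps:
s(w) = 1
(s(P) - 46)² = (1 - 46)² = (-45)² = 2025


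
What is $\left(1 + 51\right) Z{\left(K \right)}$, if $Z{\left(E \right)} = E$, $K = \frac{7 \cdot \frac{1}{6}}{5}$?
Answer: $\frac{182}{15} \approx 12.133$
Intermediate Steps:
$K = \frac{7}{30}$ ($K = 7 \cdot \frac{1}{6} \cdot \frac{1}{5} = \frac{7}{6} \cdot \frac{1}{5} = \frac{7}{30} \approx 0.23333$)
$\left(1 + 51\right) Z{\left(K \right)} = \left(1 + 51\right) \frac{7}{30} = 52 \cdot \frac{7}{30} = \frac{182}{15}$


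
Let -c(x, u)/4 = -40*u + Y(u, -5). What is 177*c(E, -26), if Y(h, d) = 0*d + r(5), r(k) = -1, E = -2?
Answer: -735612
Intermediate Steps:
Y(h, d) = -1 (Y(h, d) = 0*d - 1 = 0 - 1 = -1)
c(x, u) = 4 + 160*u (c(x, u) = -4*(-40*u - 1) = -4*(-1 - 40*u) = 4 + 160*u)
177*c(E, -26) = 177*(4 + 160*(-26)) = 177*(4 - 4160) = 177*(-4156) = -735612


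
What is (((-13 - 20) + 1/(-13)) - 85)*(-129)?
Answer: 198015/13 ≈ 15232.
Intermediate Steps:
(((-13 - 20) + 1/(-13)) - 85)*(-129) = ((-33 - 1/13) - 85)*(-129) = (-430/13 - 85)*(-129) = -1535/13*(-129) = 198015/13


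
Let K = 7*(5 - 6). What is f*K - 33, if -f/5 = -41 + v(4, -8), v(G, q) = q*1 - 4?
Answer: -1888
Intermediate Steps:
v(G, q) = -4 + q (v(G, q) = q - 4 = -4 + q)
K = -7 (K = 7*(-1) = -7)
f = 265 (f = -5*(-41 + (-4 - 8)) = -5*(-41 - 12) = -5*(-53) = 265)
f*K - 33 = 265*(-7) - 33 = -1855 - 33 = -1888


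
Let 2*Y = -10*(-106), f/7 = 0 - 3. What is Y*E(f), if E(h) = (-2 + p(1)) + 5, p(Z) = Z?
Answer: 2120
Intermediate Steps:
f = -21 (f = 7*(0 - 3) = 7*(-3) = -21)
E(h) = 4 (E(h) = (-2 + 1) + 5 = -1 + 5 = 4)
Y = 530 (Y = (-10*(-106))/2 = (1/2)*1060 = 530)
Y*E(f) = 530*4 = 2120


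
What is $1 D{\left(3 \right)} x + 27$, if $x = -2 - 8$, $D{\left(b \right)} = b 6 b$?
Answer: $-513$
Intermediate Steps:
$D{\left(b \right)} = 6 b^{2}$ ($D{\left(b \right)} = 6 b b = 6 b^{2}$)
$x = -10$ ($x = -2 - 8 = -10$)
$1 D{\left(3 \right)} x + 27 = 1 \cdot 6 \cdot 3^{2} \left(-10\right) + 27 = 1 \cdot 6 \cdot 9 \left(-10\right) + 27 = 1 \cdot 54 \left(-10\right) + 27 = 54 \left(-10\right) + 27 = -540 + 27 = -513$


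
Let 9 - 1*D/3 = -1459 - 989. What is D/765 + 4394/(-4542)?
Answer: 1673204/193035 ≈ 8.6679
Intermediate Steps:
D = 7371 (D = 27 - 3*(-1459 - 989) = 27 - 3*(-2448) = 27 + 7344 = 7371)
D/765 + 4394/(-4542) = 7371/765 + 4394/(-4542) = 7371*(1/765) + 4394*(-1/4542) = 819/85 - 2197/2271 = 1673204/193035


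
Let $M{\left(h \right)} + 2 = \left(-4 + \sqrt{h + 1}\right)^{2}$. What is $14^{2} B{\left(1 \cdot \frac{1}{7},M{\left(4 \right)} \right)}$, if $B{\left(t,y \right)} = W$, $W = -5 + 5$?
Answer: $0$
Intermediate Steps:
$W = 0$
$M{\left(h \right)} = -2 + \left(-4 + \sqrt{1 + h}\right)^{2}$ ($M{\left(h \right)} = -2 + \left(-4 + \sqrt{h + 1}\right)^{2} = -2 + \left(-4 + \sqrt{1 + h}\right)^{2}$)
$B{\left(t,y \right)} = 0$
$14^{2} B{\left(1 \cdot \frac{1}{7},M{\left(4 \right)} \right)} = 14^{2} \cdot 0 = 196 \cdot 0 = 0$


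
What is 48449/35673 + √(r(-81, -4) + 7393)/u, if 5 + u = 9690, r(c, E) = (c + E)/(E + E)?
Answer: 48449/35673 + 3*√13162/38740 ≈ 1.3670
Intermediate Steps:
r(c, E) = (E + c)/(2*E) (r(c, E) = (E + c)/((2*E)) = (E + c)*(1/(2*E)) = (E + c)/(2*E))
u = 9685 (u = -5 + 9690 = 9685)
48449/35673 + √(r(-81, -4) + 7393)/u = 48449/35673 + √((½)*(-4 - 81)/(-4) + 7393)/9685 = 48449*(1/35673) + √((½)*(-¼)*(-85) + 7393)*(1/9685) = 48449/35673 + √(85/8 + 7393)*(1/9685) = 48449/35673 + √(59229/8)*(1/9685) = 48449/35673 + (3*√13162/4)*(1/9685) = 48449/35673 + 3*√13162/38740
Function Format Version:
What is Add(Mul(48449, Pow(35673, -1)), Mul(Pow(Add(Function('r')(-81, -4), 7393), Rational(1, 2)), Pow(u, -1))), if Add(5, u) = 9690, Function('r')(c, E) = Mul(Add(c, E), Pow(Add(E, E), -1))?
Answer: Add(Rational(48449, 35673), Mul(Rational(3, 38740), Pow(13162, Rational(1, 2)))) ≈ 1.3670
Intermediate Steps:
Function('r')(c, E) = Mul(Rational(1, 2), Pow(E, -1), Add(E, c)) (Function('r')(c, E) = Mul(Add(E, c), Pow(Mul(2, E), -1)) = Mul(Add(E, c), Mul(Rational(1, 2), Pow(E, -1))) = Mul(Rational(1, 2), Pow(E, -1), Add(E, c)))
u = 9685 (u = Add(-5, 9690) = 9685)
Add(Mul(48449, Pow(35673, -1)), Mul(Pow(Add(Function('r')(-81, -4), 7393), Rational(1, 2)), Pow(u, -1))) = Add(Mul(48449, Pow(35673, -1)), Mul(Pow(Add(Mul(Rational(1, 2), Pow(-4, -1), Add(-4, -81)), 7393), Rational(1, 2)), Pow(9685, -1))) = Add(Mul(48449, Rational(1, 35673)), Mul(Pow(Add(Mul(Rational(1, 2), Rational(-1, 4), -85), 7393), Rational(1, 2)), Rational(1, 9685))) = Add(Rational(48449, 35673), Mul(Pow(Add(Rational(85, 8), 7393), Rational(1, 2)), Rational(1, 9685))) = Add(Rational(48449, 35673), Mul(Pow(Rational(59229, 8), Rational(1, 2)), Rational(1, 9685))) = Add(Rational(48449, 35673), Mul(Mul(Rational(3, 4), Pow(13162, Rational(1, 2))), Rational(1, 9685))) = Add(Rational(48449, 35673), Mul(Rational(3, 38740), Pow(13162, Rational(1, 2))))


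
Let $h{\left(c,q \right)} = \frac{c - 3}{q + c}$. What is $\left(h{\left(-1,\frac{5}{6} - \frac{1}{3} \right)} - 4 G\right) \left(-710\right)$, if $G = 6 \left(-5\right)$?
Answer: $-90880$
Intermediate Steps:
$G = -30$
$h{\left(c,q \right)} = \frac{-3 + c}{c + q}$
$\left(h{\left(-1,\frac{5}{6} - \frac{1}{3} \right)} - 4 G\right) \left(-710\right) = \left(\frac{-3 - 1}{-1 + \left(\frac{5}{6} - \frac{1}{3}\right)} - -120\right) \left(-710\right) = \left(\frac{1}{-1 + \left(5 \cdot \frac{1}{6} - \frac{1}{3}\right)} \left(-4\right) + 120\right) \left(-710\right) = \left(\frac{1}{-1 + \left(\frac{5}{6} - \frac{1}{3}\right)} \left(-4\right) + 120\right) \left(-710\right) = \left(\frac{1}{-1 + \frac{1}{2}} \left(-4\right) + 120\right) \left(-710\right) = \left(\frac{1}{- \frac{1}{2}} \left(-4\right) + 120\right) \left(-710\right) = \left(\left(-2\right) \left(-4\right) + 120\right) \left(-710\right) = \left(8 + 120\right) \left(-710\right) = 128 \left(-710\right) = -90880$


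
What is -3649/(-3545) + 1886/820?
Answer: 4721/1418 ≈ 3.3293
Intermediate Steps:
-3649/(-3545) + 1886/820 = -3649*(-1/3545) + 1886*(1/820) = 3649/3545 + 23/10 = 4721/1418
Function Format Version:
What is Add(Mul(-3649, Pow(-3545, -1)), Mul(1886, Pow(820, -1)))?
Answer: Rational(4721, 1418) ≈ 3.3293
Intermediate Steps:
Add(Mul(-3649, Pow(-3545, -1)), Mul(1886, Pow(820, -1))) = Add(Mul(-3649, Rational(-1, 3545)), Mul(1886, Rational(1, 820))) = Add(Rational(3649, 3545), Rational(23, 10)) = Rational(4721, 1418)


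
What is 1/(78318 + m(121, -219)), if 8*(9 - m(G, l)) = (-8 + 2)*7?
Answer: 4/313329 ≈ 1.2766e-5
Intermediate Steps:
m(G, l) = 57/4 (m(G, l) = 9 - (-8 + 2)*7/8 = 9 - (-3)*7/4 = 9 - ⅛*(-42) = 9 + 21/4 = 57/4)
1/(78318 + m(121, -219)) = 1/(78318 + 57/4) = 1/(313329/4) = 4/313329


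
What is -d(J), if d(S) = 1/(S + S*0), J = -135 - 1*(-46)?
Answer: 1/89 ≈ 0.011236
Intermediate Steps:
J = -89 (J = -135 + 46 = -89)
d(S) = 1/S (d(S) = 1/(S + 0) = 1/S)
-d(J) = -1/(-89) = -1*(-1/89) = 1/89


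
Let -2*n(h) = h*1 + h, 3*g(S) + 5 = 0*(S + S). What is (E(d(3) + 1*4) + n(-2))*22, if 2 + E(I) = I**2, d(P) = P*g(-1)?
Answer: 22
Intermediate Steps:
g(S) = -5/3 (g(S) = -5/3 + (0*(S + S))/3 = -5/3 + (0*(2*S))/3 = -5/3 + (1/3)*0 = -5/3 + 0 = -5/3)
d(P) = -5*P/3 (d(P) = P*(-5/3) = -5*P/3)
E(I) = -2 + I**2
n(h) = -h (n(h) = -(h*1 + h)/2 = -(h + h)/2 = -h)
(E(d(3) + 1*4) + n(-2))*22 = ((-2 + (-5/3*3 + 1*4)**2) - 1*(-2))*22 = ((-2 + (-5 + 4)**2) + 2)*22 = ((-2 + (-1)**2) + 2)*22 = ((-2 + 1) + 2)*22 = (-1 + 2)*22 = 1*22 = 22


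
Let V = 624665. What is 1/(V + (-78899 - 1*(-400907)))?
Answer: 1/946673 ≈ 1.0563e-6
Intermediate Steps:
1/(V + (-78899 - 1*(-400907))) = 1/(624665 + (-78899 - 1*(-400907))) = 1/(624665 + (-78899 + 400907)) = 1/(624665 + 322008) = 1/946673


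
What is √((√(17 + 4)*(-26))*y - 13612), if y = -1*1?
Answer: √(-13612 + 26*√21) ≈ 116.16*I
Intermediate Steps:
y = -1
√((√(17 + 4)*(-26))*y - 13612) = √((√(17 + 4)*(-26))*(-1) - 13612) = √((√21*(-26))*(-1) - 13612) = √(-26*√21*(-1) - 13612) = √(26*√21 - 13612) = √(-13612 + 26*√21)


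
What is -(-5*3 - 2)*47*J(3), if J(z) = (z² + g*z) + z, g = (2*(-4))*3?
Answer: -47940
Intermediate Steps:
g = -24 (g = -8*3 = -24)
J(z) = z² - 23*z (J(z) = (z² - 24*z) + z = z² - 23*z)
-(-5*3 - 2)*47*J(3) = -(-5*3 - 2)*47*3*(-23 + 3) = -(-15 - 2)*47*3*(-20) = -(-17*47)*(-60) = -(-799)*(-60) = -1*47940 = -47940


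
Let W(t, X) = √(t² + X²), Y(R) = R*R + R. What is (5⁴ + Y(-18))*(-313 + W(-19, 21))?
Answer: -291403 + 931*√802 ≈ -2.6504e+5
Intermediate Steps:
Y(R) = R + R² (Y(R) = R² + R = R + R²)
W(t, X) = √(X² + t²)
(5⁴ + Y(-18))*(-313 + W(-19, 21)) = (5⁴ - 18*(1 - 18))*(-313 + √(21² + (-19)²)) = (625 - 18*(-17))*(-313 + √(441 + 361)) = (625 + 306)*(-313 + √802) = 931*(-313 + √802) = -291403 + 931*√802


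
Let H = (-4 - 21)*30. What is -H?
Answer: 750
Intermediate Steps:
H = -750 (H = -25*30 = -750)
-H = -1*(-750) = 750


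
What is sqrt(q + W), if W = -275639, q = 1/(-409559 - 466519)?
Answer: I*sqrt(23506269185005306)/292026 ≈ 525.01*I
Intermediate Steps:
q = -1/876078 (q = 1/(-876078) = -1/876078 ≈ -1.1415e-6)
sqrt(q + W) = sqrt(-1/876078 - 275639) = sqrt(-241481263843/876078) = I*sqrt(23506269185005306)/292026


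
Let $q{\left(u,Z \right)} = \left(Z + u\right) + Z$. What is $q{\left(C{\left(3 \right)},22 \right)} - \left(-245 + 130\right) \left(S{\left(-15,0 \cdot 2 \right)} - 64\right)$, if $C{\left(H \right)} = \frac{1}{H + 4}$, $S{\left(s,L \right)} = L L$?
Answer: $- \frac{51211}{7} \approx -7315.9$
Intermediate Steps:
$S{\left(s,L \right)} = L^{2}$
$C{\left(H \right)} = \frac{1}{4 + H}$
$q{\left(u,Z \right)} = u + 2 Z$
$q{\left(C{\left(3 \right)},22 \right)} - \left(-245 + 130\right) \left(S{\left(-15,0 \cdot 2 \right)} - 64\right) = \left(\frac{1}{4 + 3} + 2 \cdot 22\right) - \left(-245 + 130\right) \left(\left(0 \cdot 2\right)^{2} - 64\right) = \left(\frac{1}{7} + 44\right) - - 115 \left(0^{2} - 64\right) = \left(\frac{1}{7} + 44\right) - - 115 \left(0 - 64\right) = \frac{309}{7} - \left(-115\right) \left(-64\right) = \frac{309}{7} - 7360 = - \frac{51211}{7}$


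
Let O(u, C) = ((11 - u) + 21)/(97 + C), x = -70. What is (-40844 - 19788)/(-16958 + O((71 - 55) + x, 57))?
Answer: 4668664/1305723 ≈ 3.5755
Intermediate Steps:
O(u, C) = (32 - u)/(97 + C)
(-40844 - 19788)/(-16958 + O((71 - 55) + x, 57)) = (-40844 - 19788)/(-16958 + (32 - ((71 - 55) - 70))/(97 + 57)) = -60632/(-16958 + (32 - (16 - 70))/154) = -60632/(-16958 + (32 - 1*(-54))/154) = -60632/(-16958 + (32 + 54)/154) = -60632/(-16958 + (1/154)*86) = -60632/(-16958 + 43/77) = -60632/(-1305723/77) = -60632*(-77/1305723) = 4668664/1305723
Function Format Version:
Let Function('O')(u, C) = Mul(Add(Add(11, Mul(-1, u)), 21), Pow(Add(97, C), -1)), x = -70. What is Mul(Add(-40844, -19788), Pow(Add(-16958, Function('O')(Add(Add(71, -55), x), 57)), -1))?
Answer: Rational(4668664, 1305723) ≈ 3.5755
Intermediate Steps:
Function('O')(u, C) = Mul(Pow(Add(97, C), -1), Add(32, Mul(-1, u))) (Function('O')(u, C) = Mul(Add(32, Mul(-1, u)), Pow(Add(97, C), -1)) = Mul(Pow(Add(97, C), -1), Add(32, Mul(-1, u))))
Mul(Add(-40844, -19788), Pow(Add(-16958, Function('O')(Add(Add(71, -55), x), 57)), -1)) = Mul(Add(-40844, -19788), Pow(Add(-16958, Mul(Pow(Add(97, 57), -1), Add(32, Mul(-1, Add(Add(71, -55), -70))))), -1)) = Mul(-60632, Pow(Add(-16958, Mul(Pow(154, -1), Add(32, Mul(-1, Add(16, -70))))), -1)) = Mul(-60632, Pow(Add(-16958, Mul(Rational(1, 154), Add(32, Mul(-1, -54)))), -1)) = Mul(-60632, Pow(Add(-16958, Mul(Rational(1, 154), Add(32, 54))), -1)) = Mul(-60632, Pow(Add(-16958, Mul(Rational(1, 154), 86)), -1)) = Mul(-60632, Pow(Add(-16958, Rational(43, 77)), -1)) = Mul(-60632, Pow(Rational(-1305723, 77), -1)) = Mul(-60632, Rational(-77, 1305723)) = Rational(4668664, 1305723)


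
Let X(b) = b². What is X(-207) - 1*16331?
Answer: 26518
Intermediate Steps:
X(-207) - 1*16331 = (-207)² - 1*16331 = 42849 - 16331 = 26518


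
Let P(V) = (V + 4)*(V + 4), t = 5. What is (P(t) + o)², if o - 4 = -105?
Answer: 400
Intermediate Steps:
o = -101 (o = 4 - 105 = -101)
P(V) = (4 + V)² (P(V) = (4 + V)*(4 + V) = (4 + V)²)
(P(t) + o)² = ((4 + 5)² - 101)² = (9² - 101)² = (81 - 101)² = (-20)² = 400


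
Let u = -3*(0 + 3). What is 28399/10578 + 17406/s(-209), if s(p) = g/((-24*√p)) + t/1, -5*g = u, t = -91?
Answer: (-1517643961240*I + 85197*√209)/(10578*(3*√209 + 760760*I)) ≈ -188.59 - 0.010904*I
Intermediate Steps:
u = -9 (u = -3*3 = -9)
g = 9/5 (g = -⅕*(-9) = 9/5 ≈ 1.8000)
s(p) = -91 - 3/(40*√p) (s(p) = 9/(5*((-24*√p))) - 91/1 = 9*(-1/(24*√p))/5 - 91*1 = -3/(40*√p) - 91 = -91 - 3/(40*√p))
28399/10578 + 17406/s(-209) = 28399/10578 + 17406/(-91 - (-3)*I*√209/8360) = 28399*(1/10578) + 17406/(-91 - (-3)*I*√209/8360) = 28399/10578 + 17406/(-91 + 3*I*√209/8360)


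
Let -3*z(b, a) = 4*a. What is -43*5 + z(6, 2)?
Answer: -653/3 ≈ -217.67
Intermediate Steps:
z(b, a) = -4*a/3
-43*5 + z(6, 2) = -43*5 - 4/3*2 = -215 - 8/3 = -653/3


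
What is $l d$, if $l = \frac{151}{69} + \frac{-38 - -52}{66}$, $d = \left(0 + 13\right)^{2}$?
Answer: $\frac{307918}{759} \approx 405.69$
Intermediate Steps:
$d = 169$ ($d = 13^{2} = 169$)
$l = \frac{1822}{759}$ ($l = 151 \cdot \frac{1}{69} + \left(-38 + 52\right) \frac{1}{66} = \frac{151}{69} + 14 \cdot \frac{1}{66} = \frac{151}{69} + \frac{7}{33} = \frac{1822}{759} \approx 2.4005$)
$l d = \frac{1822}{759} \cdot 169 = \frac{307918}{759}$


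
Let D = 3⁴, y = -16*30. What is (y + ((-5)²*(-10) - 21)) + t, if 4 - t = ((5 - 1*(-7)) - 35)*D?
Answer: 1116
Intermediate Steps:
y = -480
D = 81
t = 1867 (t = 4 - ((5 - 1*(-7)) - 35)*81 = 4 - ((5 + 7) - 35)*81 = 4 - (12 - 35)*81 = 4 - (-23)*81 = 4 - 1*(-1863) = 4 + 1863 = 1867)
(y + ((-5)²*(-10) - 21)) + t = (-480 + ((-5)²*(-10) - 21)) + 1867 = (-480 + (25*(-10) - 21)) + 1867 = (-480 + (-250 - 21)) + 1867 = (-480 - 271) + 1867 = -751 + 1867 = 1116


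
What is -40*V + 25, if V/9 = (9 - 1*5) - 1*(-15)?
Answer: -6815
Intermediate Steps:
V = 171 (V = 9*((9 - 1*5) - 1*(-15)) = 9*((9 - 5) + 15) = 9*(4 + 15) = 9*19 = 171)
-40*V + 25 = -40*171 + 25 = -6840 + 25 = -6815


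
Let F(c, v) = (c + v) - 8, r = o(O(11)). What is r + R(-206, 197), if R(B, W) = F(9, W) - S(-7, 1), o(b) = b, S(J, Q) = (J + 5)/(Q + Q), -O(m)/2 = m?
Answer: 177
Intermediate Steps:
O(m) = -2*m
S(J, Q) = (5 + J)/(2*Q) (S(J, Q) = (5 + J)/((2*Q)) = (5 + J)*(1/(2*Q)) = (5 + J)/(2*Q))
r = -22 (r = -2*11 = -22)
F(c, v) = -8 + c + v
R(B, W) = 2 + W (R(B, W) = (-8 + 9 + W) - (5 - 7)/(2*1) = (1 + W) - (-2)/2 = (1 + W) - 1*(-1) = (1 + W) + 1 = 2 + W)
r + R(-206, 197) = -22 + (2 + 197) = -22 + 199 = 177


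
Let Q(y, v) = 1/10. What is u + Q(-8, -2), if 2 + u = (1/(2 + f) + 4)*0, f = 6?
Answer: -19/10 ≈ -1.9000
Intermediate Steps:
Q(y, v) = ⅒
u = -2 (u = -2 + (1/(2 + 6) + 4)*0 = -2 + (1/8 + 4)*0 = -2 + (⅛ + 4)*0 = -2 + (33/8)*0 = -2 + 0 = -2)
u + Q(-8, -2) = -2 + ⅒ = -19/10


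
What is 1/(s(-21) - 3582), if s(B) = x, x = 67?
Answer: -1/3515 ≈ -0.00028449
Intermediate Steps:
s(B) = 67
1/(s(-21) - 3582) = 1/(67 - 3582) = 1/(-3515) = -1/3515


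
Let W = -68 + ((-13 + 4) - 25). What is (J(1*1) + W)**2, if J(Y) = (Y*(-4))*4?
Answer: 13924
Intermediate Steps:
J(Y) = -16*Y (J(Y) = -4*Y*4 = -16*Y)
W = -102 (W = -68 + (-9 - 25) = -68 - 34 = -102)
(J(1*1) + W)**2 = (-16 - 102)**2 = (-118)**2 = 13924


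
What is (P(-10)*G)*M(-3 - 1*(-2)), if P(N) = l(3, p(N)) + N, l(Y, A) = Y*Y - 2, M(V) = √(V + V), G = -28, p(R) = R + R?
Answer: 84*I*√2 ≈ 118.79*I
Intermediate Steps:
p(R) = 2*R
M(V) = √2*√V (M(V) = √(2*V) = √2*√V)
l(Y, A) = -2 + Y² (l(Y, A) = Y² - 2 = -2 + Y²)
P(N) = 7 + N (P(N) = (-2 + 3²) + N = (-2 + 9) + N = 7 + N)
(P(-10)*G)*M(-3 - 1*(-2)) = ((7 - 10)*(-28))*(√2*√(-3 - 1*(-2))) = (-3*(-28))*(√2*√(-3 + 2)) = 84*(√2*√(-1)) = 84*(√2*I) = 84*(I*√2) = 84*I*√2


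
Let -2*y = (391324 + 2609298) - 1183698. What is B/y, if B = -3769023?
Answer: 3769023/908462 ≈ 4.1488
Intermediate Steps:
y = -908462 (y = -((391324 + 2609298) - 1183698)/2 = -(3000622 - 1183698)/2 = -½*1816924 = -908462)
B/y = -3769023/(-908462) = -3769023*(-1/908462) = 3769023/908462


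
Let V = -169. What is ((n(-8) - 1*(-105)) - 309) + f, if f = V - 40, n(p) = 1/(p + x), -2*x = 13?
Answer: -11979/29 ≈ -413.07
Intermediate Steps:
x = -13/2 (x = -1/2*13 = -13/2 ≈ -6.5000)
n(p) = 1/(-13/2 + p) (n(p) = 1/(p - 13/2) = 1/(-13/2 + p))
f = -209 (f = -169 - 40 = -209)
((n(-8) - 1*(-105)) - 309) + f = ((2/(-13 + 2*(-8)) - 1*(-105)) - 309) - 209 = ((2/(-13 - 16) + 105) - 309) - 209 = ((2/(-29) + 105) - 309) - 209 = ((2*(-1/29) + 105) - 309) - 209 = ((-2/29 + 105) - 309) - 209 = (3043/29 - 309) - 209 = -5918/29 - 209 = -11979/29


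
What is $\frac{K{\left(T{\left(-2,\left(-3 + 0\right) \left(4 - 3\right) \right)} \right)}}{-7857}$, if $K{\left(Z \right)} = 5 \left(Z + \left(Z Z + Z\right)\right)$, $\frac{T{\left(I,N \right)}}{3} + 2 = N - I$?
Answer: $- \frac{35}{873} \approx -0.040092$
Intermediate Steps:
$T{\left(I,N \right)} = -6 - 3 I + 3 N$ ($T{\left(I,N \right)} = -6 + 3 \left(N - I\right) = -6 - \left(- 3 N + 3 I\right) = -6 - 3 I + 3 N$)
$K{\left(Z \right)} = 5 Z^{2} + 10 Z$ ($K{\left(Z \right)} = 5 \left(Z + \left(Z^{2} + Z\right)\right) = 5 \left(Z + \left(Z + Z^{2}\right)\right) = 5 \left(Z^{2} + 2 Z\right) = 5 Z^{2} + 10 Z$)
$\frac{K{\left(T{\left(-2,\left(-3 + 0\right) \left(4 - 3\right) \right)} \right)}}{-7857} = \frac{5 \left(-6 - -6 + 3 \left(-3 + 0\right) \left(4 - 3\right)\right) \left(2 - - 3 \left(-3 + 0\right) \left(4 - 3\right)\right)}{-7857} = 5 \left(-6 + 6 + 3 \left(\left(-3\right) 1\right)\right) \left(2 + \left(-6 + 6 + 3 \left(\left(-3\right) 1\right)\right)\right) \left(- \frac{1}{7857}\right) = 5 \left(-6 + 6 + 3 \left(-3\right)\right) \left(2 + \left(-6 + 6 + 3 \left(-3\right)\right)\right) \left(- \frac{1}{7857}\right) = 5 \left(-6 + 6 - 9\right) \left(2 - 9\right) \left(- \frac{1}{7857}\right) = 5 \left(-9\right) \left(2 - 9\right) \left(- \frac{1}{7857}\right) = 5 \left(-9\right) \left(-7\right) \left(- \frac{1}{7857}\right) = 315 \left(- \frac{1}{7857}\right) = - \frac{35}{873}$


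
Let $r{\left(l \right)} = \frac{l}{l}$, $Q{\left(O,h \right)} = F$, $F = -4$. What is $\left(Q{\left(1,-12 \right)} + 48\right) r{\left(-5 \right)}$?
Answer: $44$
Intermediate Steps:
$Q{\left(O,h \right)} = -4$
$r{\left(l \right)} = 1$
$\left(Q{\left(1,-12 \right)} + 48\right) r{\left(-5 \right)} = \left(-4 + 48\right) 1 = 44 \cdot 1 = 44$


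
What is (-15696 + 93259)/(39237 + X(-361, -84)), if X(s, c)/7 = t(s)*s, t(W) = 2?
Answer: 77563/34183 ≈ 2.2691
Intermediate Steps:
X(s, c) = 14*s (X(s, c) = 7*(2*s) = 14*s)
(-15696 + 93259)/(39237 + X(-361, -84)) = (-15696 + 93259)/(39237 + 14*(-361)) = 77563/(39237 - 5054) = 77563/34183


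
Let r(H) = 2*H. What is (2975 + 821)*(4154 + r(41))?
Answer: 16079856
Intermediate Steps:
(2975 + 821)*(4154 + r(41)) = (2975 + 821)*(4154 + 2*41) = 3796*(4154 + 82) = 3796*4236 = 16079856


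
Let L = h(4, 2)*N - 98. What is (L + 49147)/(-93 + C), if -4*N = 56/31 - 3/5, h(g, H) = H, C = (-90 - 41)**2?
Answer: 15205003/5291080 ≈ 2.8737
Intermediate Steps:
C = 17161 (C = (-131)**2 = 17161)
N = -187/620 (N = -(56/31 - 3/5)/4 = -1/4*187/155 = -187/620 ≈ -0.30161)
L = -30567/310 (L = 2*(-187/620) - 98 = -187/310 - 98 = -30567/310 ≈ -98.603)
(L + 49147)/(-93 + C) = (-30567/310 + 49147)/(-93 + 17161) = (15205003/310)/17068 = (15205003/310)*(1/17068) = 15205003/5291080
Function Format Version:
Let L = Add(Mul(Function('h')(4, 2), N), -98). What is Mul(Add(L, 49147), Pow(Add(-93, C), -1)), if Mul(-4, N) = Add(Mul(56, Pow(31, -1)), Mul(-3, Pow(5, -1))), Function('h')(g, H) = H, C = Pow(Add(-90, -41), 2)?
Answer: Rational(15205003, 5291080) ≈ 2.8737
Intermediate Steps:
C = 17161 (C = Pow(-131, 2) = 17161)
N = Rational(-187, 620) (N = Mul(Rational(-1, 4), Add(Mul(56, Pow(31, -1)), Mul(-3, Pow(5, -1)))) = Mul(Rational(-1, 4), Add(Mul(56, Rational(1, 31)), Mul(-3, Rational(1, 5)))) = Mul(Rational(-1, 4), Add(Rational(56, 31), Rational(-3, 5))) = Mul(Rational(-1, 4), Rational(187, 155)) = Rational(-187, 620) ≈ -0.30161)
L = Rational(-30567, 310) (L = Add(Mul(2, Rational(-187, 620)), -98) = Add(Rational(-187, 310), -98) = Rational(-30567, 310) ≈ -98.603)
Mul(Add(L, 49147), Pow(Add(-93, C), -1)) = Mul(Add(Rational(-30567, 310), 49147), Pow(Add(-93, 17161), -1)) = Mul(Rational(15205003, 310), Pow(17068, -1)) = Mul(Rational(15205003, 310), Rational(1, 17068)) = Rational(15205003, 5291080)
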